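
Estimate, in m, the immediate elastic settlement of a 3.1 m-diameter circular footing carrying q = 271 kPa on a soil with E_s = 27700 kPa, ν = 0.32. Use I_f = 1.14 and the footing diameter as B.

Immediate (elastic) settlement: S_e = q·B·(1−ν²)/E_s · I_f.
S_e = 271 × 3.1 × (1 − 0.32²) / 27700 × 1.14
    = 271 × 3.1 × 0.8976 / 27700 × 1.14
    = 0.03103 m

S_e ≈ 0.031 m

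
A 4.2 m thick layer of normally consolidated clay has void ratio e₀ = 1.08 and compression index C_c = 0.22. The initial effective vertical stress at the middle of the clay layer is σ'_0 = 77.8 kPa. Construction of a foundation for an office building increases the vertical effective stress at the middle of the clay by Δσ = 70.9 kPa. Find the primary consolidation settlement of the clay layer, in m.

Final effective stress: σ'_f = σ'_0 + Δσ = 77.8 + 70.9 = 148.7 kPa.
Normally consolidated clay, so the full stress increment lies on the virgin compression line:
S_c = C_c·H/(1+e₀)·log₁₀(σ'_f/σ'_0) = 0.22×4.2/(1+1.08)×log₁₀(148.7/77.8)
    = 0.44423 × 0.28133 = 0.125 m

S_c ≈ 0.125 m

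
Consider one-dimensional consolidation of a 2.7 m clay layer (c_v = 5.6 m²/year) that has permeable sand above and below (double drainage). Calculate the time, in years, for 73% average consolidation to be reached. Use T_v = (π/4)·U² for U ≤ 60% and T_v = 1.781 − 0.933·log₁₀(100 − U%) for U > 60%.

t ≈ 0.145 years

Drainage path length: H_d = H/2 = 1.35 m (double drainage).
U > 60%: T_v = 1.781 − 0.933·log₁₀(100 − 73) = 0.44554.
t = T_v·H_d²/c_v = 0.44554×1.35²/5.6 = 0.145 years.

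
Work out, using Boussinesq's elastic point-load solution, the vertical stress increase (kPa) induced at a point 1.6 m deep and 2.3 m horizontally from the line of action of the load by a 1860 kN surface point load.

Δσ_z ≈ 21.1 kPa

Boussinesq vertical stress below a point load on an elastic half-space:
Δσ_z = 3P/(2πz²) · [1 + (r/z)²]^(−5/2)
r/z = 2.3/1.6 = 1.4375; [1+(r/z)²]^(−5/2) = 0.060733.
Δσ_z = 3×1860/(2π×1.6²) × 0.060733 = 346.91 × 0.060733 = 21.07 kPa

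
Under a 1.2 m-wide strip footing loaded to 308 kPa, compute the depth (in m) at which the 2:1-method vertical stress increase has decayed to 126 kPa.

z ≈ 1.73 m

2:1 spreading — at depth z the loaded area has grown by z in each plan dimension:
qB/(B+z) = Δσ_z ⇒ z = qB/Δσ_z − B = 308×1.2/126 − 1.2 = 1.733 m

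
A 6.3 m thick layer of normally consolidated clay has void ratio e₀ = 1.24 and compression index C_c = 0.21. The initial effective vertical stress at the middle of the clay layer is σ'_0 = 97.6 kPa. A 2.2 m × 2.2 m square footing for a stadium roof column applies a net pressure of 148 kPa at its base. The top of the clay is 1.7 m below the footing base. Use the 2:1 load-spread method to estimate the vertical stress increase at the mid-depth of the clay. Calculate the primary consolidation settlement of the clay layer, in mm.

S_c ≈ 35.3 mm

Mid-depth of clay below the footing base: z = 1.7 + 6.3/2 = 4.85 m.
Stress increase at mid-clay by the 2:1 spreading method:
Δσ = qBL/((B+z)(L+z)) = 148×2.2×2.2/((2.2+4.85)(2.2+4.85)) = 14.412 kPa
Final effective stress: σ'_f = σ'_0 + Δσ = 97.6 + 14.412 = 112.01 kPa.
Normally consolidated clay, so the full stress increment lies on the virgin compression line:
S_c = C_c·H/(1+e₀)·log₁₀(σ'_f/σ'_0) = 0.21×6.3/(1+1.24)×log₁₀(112.01/97.6)
    = 0.59062 × 0.059807 = 0.03532 m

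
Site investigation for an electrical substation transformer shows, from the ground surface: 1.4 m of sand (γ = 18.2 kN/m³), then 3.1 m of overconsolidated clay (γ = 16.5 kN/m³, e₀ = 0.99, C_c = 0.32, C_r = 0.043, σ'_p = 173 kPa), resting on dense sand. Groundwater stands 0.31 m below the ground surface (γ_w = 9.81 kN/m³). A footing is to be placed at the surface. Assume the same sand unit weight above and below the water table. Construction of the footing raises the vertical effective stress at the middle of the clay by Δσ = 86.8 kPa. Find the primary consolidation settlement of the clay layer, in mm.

S_c ≈ 43.4 mm

Mid-depth of clay below the ground surface: z = 1.4 + 3.1/2 = 2.95 m.
Total vertical stress at mid-clay: σ_v = 18.2×1.4 + 16.5×1.55 = 51.055 kPa.
Pore pressure: u = 9.81×(2.95 − 0.31) = 25.898 kPa.
Initial effective stress: σ'_0 = σ_v − u = 51.055 − 25.898 = 25.157 kPa.
Final effective stress: σ'_f = 25.157 + 86.8 = 111.96 kPa.
σ'_f = 111.96 ≤ σ'_p = 173 kPa, so the clay remains overconsolidated and only the recompression index applies:
S_c = C_r·H/(1+e₀)·log₁₀(σ'_f/σ'_0) = 0.043×3.1/1.99×log₁₀(111.96/25.157)
    = 0.066985 × 0.6484 = 0.04343 m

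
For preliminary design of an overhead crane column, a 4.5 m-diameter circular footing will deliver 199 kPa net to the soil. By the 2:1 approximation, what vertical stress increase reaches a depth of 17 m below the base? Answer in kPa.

By the 2:1 method the load spreads at 1 horizontal : 2 vertical, so at depth z the loaded area has grown by z in each plan dimension:
Δσ ≈ qD²/(D+z)² = 199×4.5²/(4.5+17)² = 8.7177 kPa

Δσ_z ≈ 8.72 kPa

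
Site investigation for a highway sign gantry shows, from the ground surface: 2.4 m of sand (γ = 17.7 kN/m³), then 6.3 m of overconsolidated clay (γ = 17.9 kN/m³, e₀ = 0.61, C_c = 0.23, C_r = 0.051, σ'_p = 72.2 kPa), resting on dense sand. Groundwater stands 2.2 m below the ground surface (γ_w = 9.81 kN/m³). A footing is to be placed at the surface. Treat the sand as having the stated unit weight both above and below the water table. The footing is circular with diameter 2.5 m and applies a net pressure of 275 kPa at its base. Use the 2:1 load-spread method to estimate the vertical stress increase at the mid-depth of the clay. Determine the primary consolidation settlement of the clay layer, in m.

S_c ≈ 0.105 m

Mid-depth of clay below the ground surface: z = 2.4 + 6.3/2 = 5.55 m.
Total vertical stress at mid-clay: σ_v = 17.7×2.4 + 17.9×3.15 = 98.865 kPa.
Pore pressure: u = 9.81×(5.55 − 2.2) = 32.864 kPa.
Initial effective stress: σ'_0 = σ_v − u = 98.865 − 32.864 = 66.001 kPa.
Stress increase at mid-clay by the 2:1 spreading method:
Δσ ≈ qD²/(D+z)² = 275×2.5²/(2.5+5.55)² = 26.523 kPa
Final effective stress: σ'_f = 66.001 + 26.523 = 92.524 kPa.
σ'_f = 92.524 > σ'_p = 72.2 kPa, so the stress path crosses the preconsolidation pressure — recompression up to σ'_p, then virgin compression beyond:
S_c = H/(1+e₀)·[C_r·log₁₀(σ'_p/σ'_0) + C_c·log₁₀(σ'_f/σ'_p)]
    = 6.3/1.61 × [0.051×log₁₀(72.2/66.001) + 0.23×log₁₀(92.524/72.2)]
    = 3.913 × [0.0019883 + 0.024775] = 0.1047 m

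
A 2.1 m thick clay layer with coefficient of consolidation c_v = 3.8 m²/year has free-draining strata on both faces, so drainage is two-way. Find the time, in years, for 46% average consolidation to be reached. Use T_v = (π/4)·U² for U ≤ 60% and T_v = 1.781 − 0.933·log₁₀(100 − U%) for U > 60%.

Drainage path length: H_d = H/2 = 1.05 m (double drainage).
U ≤ 60%: T_v = (π/4)·U² = (π/4)×0.46² = 0.16619.
t = T_v·H_d²/c_v = 0.16619×1.05²/3.8 = 0.04822 years.

t ≈ 0.0482 years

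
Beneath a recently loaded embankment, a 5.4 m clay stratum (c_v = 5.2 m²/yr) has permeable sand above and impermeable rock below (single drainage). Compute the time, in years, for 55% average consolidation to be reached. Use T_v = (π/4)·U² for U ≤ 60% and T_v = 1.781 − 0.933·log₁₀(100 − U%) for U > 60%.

t ≈ 1.33 years

Drainage path length: H_d = H = 5.4 m (single drainage).
U ≤ 60%: T_v = (π/4)·U² = (π/4)×0.55² = 0.23758.
t = T_v·H_d²/c_v = 0.23758×5.4²/5.2 = 1.332 years.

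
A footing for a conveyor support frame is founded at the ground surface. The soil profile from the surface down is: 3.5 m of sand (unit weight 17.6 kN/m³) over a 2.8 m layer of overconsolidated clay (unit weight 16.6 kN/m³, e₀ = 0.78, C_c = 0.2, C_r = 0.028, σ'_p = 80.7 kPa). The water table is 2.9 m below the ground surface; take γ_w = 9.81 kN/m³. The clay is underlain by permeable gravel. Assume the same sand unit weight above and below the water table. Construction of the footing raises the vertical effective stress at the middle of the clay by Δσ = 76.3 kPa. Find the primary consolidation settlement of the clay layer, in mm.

S_c ≈ 80.8 mm

Mid-depth of clay below the ground surface: z = 3.5 + 2.8/2 = 4.9 m.
Total vertical stress at mid-clay: σ_v = 17.6×3.5 + 16.6×1.4 = 84.84 kPa.
Pore pressure: u = 9.81×(4.9 − 2.9) = 19.62 kPa.
Initial effective stress: σ'_0 = σ_v − u = 84.84 − 19.62 = 65.22 kPa.
Final effective stress: σ'_f = 65.22 + 76.3 = 141.52 kPa.
σ'_f = 141.52 > σ'_p = 80.7 kPa, so the stress path crosses the preconsolidation pressure — recompression up to σ'_p, then virgin compression beyond:
S_c = H/(1+e₀)·[C_r·log₁₀(σ'_p/σ'_0) + C_c·log₁₀(σ'_f/σ'_p)]
    = 2.8/1.78 × [0.028×log₁₀(80.7/65.22) + 0.2×log₁₀(141.52/80.7)]
    = 1.573 × [0.0025898 + 0.048789] = 0.08082 m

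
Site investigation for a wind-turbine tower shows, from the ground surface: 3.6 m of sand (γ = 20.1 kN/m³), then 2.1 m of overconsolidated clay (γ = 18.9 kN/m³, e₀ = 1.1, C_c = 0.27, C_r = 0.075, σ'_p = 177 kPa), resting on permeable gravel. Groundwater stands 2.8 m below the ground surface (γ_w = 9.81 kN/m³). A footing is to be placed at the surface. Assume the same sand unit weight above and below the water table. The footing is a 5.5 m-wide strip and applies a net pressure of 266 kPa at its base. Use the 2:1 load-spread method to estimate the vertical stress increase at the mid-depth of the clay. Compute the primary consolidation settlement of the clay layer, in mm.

S_c ≈ 52.9 mm

Mid-depth of clay below the ground surface: z = 3.6 + 2.1/2 = 4.65 m.
Total vertical stress at mid-clay: σ_v = 20.1×3.6 + 18.9×1.05 = 92.205 kPa.
Pore pressure: u = 9.81×(4.65 − 2.8) = 18.149 kPa.
Initial effective stress: σ'_0 = σ_v − u = 92.205 − 18.149 = 74.056 kPa.
Stress increase at mid-clay by the 2:1 spreading method:
Δσ = qB/(B+z) = 266×5.5/(5.5+4.65) = 144.14 kPa
Final effective stress: σ'_f = 74.056 + 144.14 = 218.2 kPa.
σ'_f = 218.2 > σ'_p = 177 kPa, so the stress path crosses the preconsolidation pressure — recompression up to σ'_p, then virgin compression beyond:
S_c = H/(1+e₀)·[C_r·log₁₀(σ'_p/σ'_0) + C_c·log₁₀(σ'_f/σ'_p)]
    = 2.1/2.1 × [0.075×log₁₀(177/74.056) + 0.27×log₁₀(218.2/177)]
    = 1 × [0.028381 + 0.024538] = 0.05292 m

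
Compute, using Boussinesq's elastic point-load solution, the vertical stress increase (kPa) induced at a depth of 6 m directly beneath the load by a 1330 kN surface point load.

Δσ_z ≈ 17.6 kPa

Boussinesq vertical stress below a point load on an elastic half-space:
Δσ_z = 3P/(2πz²) · [1 + (r/z)²]^(−5/2)
r/z = 0/6 = 0; [1+(r/z)²]^(−5/2) = 1.
Δσ_z = 3×1330/(2π×6²) × 1 = 17.64 × 1 = 17.64 kPa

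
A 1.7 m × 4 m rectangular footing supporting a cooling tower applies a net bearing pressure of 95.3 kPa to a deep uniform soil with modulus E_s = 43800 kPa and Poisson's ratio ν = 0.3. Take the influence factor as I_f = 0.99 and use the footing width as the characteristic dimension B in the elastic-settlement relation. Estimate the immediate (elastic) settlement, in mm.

Immediate (elastic) settlement: S_e = q·B·(1−ν²)/E_s · I_f.
S_e = 95.3 × 1.7 × (1 − 0.3²) / 43800 × 0.99
    = 95.3 × 1.7 × 0.91 / 43800 × 0.99
    = 0.003332 m = 3.332 mm

S_e ≈ 3.33 mm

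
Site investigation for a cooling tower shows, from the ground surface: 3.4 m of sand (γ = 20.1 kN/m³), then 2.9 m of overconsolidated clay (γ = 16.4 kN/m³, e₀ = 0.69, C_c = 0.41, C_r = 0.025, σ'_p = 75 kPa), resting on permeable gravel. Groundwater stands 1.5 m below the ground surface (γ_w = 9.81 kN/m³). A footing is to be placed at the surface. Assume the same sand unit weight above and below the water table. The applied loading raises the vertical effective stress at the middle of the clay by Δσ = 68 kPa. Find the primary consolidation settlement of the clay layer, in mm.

Mid-depth of clay below the ground surface: z = 3.4 + 2.9/2 = 4.85 m.
Total vertical stress at mid-clay: σ_v = 20.1×3.4 + 16.4×1.45 = 92.12 kPa.
Pore pressure: u = 9.81×(4.85 − 1.5) = 32.864 kPa.
Initial effective stress: σ'_0 = σ_v − u = 92.12 − 32.864 = 59.256 kPa.
Final effective stress: σ'_f = 59.256 + 68 = 127.26 kPa.
σ'_f = 127.26 > σ'_p = 75 kPa, so the stress path crosses the preconsolidation pressure — recompression up to σ'_p, then virgin compression beyond:
S_c = H/(1+e₀)·[C_r·log₁₀(σ'_p/σ'_0) + C_c·log₁₀(σ'_f/σ'_p)]
    = 2.9/1.69 × [0.025×log₁₀(75/59.256) + 0.41×log₁₀(127.26/75)]
    = 1.716 × [0.0025582 + 0.094149] = 0.1659 m

S_c ≈ 166 mm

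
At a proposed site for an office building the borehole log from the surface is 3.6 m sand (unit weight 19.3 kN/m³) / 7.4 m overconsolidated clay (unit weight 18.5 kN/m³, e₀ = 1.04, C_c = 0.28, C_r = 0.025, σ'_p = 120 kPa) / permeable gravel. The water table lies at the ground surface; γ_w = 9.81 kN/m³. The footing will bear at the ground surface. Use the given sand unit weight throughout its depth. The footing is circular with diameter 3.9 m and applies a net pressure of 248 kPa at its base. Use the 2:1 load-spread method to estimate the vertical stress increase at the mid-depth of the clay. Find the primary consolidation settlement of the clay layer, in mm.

Mid-depth of clay below the ground surface: z = 3.6 + 7.4/2 = 7.3 m.
Total vertical stress at mid-clay: σ_v = 19.3×3.6 + 18.5×3.7 = 137.93 kPa.
Pore pressure: u = 9.81×(7.3 − 0) = 71.613 kPa.
Initial effective stress: σ'_0 = σ_v − u = 137.93 − 71.613 = 66.317 kPa.
Stress increase at mid-clay by the 2:1 spreading method:
Δσ ≈ qD²/(D+z)² = 248×3.9²/(3.9+7.3)² = 30.071 kPa
Final effective stress: σ'_f = 66.317 + 30.071 = 96.388 kPa.
σ'_f = 96.388 ≤ σ'_p = 120 kPa, so the clay remains overconsolidated and only the recompression index applies:
S_c = C_r·H/(1+e₀)·log₁₀(σ'_f/σ'_0) = 0.025×7.4/2.04×log₁₀(96.388/66.317)
    = 0.090688 × 0.1624 = 0.01473 m

S_c ≈ 14.7 mm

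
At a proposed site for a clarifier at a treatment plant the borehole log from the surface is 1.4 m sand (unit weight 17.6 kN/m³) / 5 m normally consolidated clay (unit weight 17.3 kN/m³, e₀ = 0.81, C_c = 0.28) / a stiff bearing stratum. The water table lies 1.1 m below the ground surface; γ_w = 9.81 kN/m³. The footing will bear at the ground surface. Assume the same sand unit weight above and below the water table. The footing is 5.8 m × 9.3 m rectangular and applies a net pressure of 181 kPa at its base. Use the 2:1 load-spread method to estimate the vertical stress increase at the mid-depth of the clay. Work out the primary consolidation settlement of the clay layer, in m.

S_c ≈ 0.356 m

Mid-depth of clay below the ground surface: z = 1.4 + 5/2 = 3.9 m.
Total vertical stress at mid-clay: σ_v = 17.6×1.4 + 17.3×2.5 = 67.89 kPa.
Pore pressure: u = 9.81×(3.9 − 1.1) = 27.468 kPa.
Initial effective stress: σ'_0 = σ_v − u = 67.89 − 27.468 = 40.422 kPa.
Stress increase at mid-clay by the 2:1 spreading method:
Δσ = qBL/((B+z)(L+z)) = 181×5.8×9.3/((5.8+3.9)(9.3+3.9)) = 76.251 kPa
Final effective stress: σ'_f = σ'_0 + Δσ = 40.422 + 76.251 = 116.67 kPa.
Normally consolidated clay, so the full stress increment lies on the virgin compression line:
S_c = C_c·H/(1+e₀)·log₁₀(σ'_f/σ'_0) = 0.28×5/(1+0.81)×log₁₀(116.67/40.422)
    = 0.77348 × 0.46034 = 0.3561 m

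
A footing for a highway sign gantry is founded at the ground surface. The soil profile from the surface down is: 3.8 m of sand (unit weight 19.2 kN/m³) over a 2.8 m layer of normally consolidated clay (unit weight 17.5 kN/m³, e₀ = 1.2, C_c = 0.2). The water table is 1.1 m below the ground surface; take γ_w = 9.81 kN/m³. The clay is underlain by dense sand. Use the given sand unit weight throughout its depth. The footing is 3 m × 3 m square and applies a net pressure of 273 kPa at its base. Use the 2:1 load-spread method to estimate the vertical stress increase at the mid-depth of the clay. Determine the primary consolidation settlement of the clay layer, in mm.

Mid-depth of clay below the ground surface: z = 3.8 + 2.8/2 = 5.2 m.
Total vertical stress at mid-clay: σ_v = 19.2×3.8 + 17.5×1.4 = 97.46 kPa.
Pore pressure: u = 9.81×(5.2 − 1.1) = 40.221 kPa.
Initial effective stress: σ'_0 = σ_v − u = 97.46 − 40.221 = 57.239 kPa.
Stress increase at mid-clay by the 2:1 spreading method:
Δσ = qBL/((B+z)(L+z)) = 273×3×3/((3+5.2)(3+5.2)) = 36.541 kPa
Final effective stress: σ'_f = σ'_0 + Δσ = 57.239 + 36.541 = 93.78 kPa.
Normally consolidated clay, so the full stress increment lies on the virgin compression line:
S_c = C_c·H/(1+e₀)·log₁₀(σ'_f/σ'_0) = 0.2×2.8/(1+1.2)×log₁₀(93.78/57.239)
    = 0.25455 × 0.21442 = 0.05458 m

S_c ≈ 54.6 mm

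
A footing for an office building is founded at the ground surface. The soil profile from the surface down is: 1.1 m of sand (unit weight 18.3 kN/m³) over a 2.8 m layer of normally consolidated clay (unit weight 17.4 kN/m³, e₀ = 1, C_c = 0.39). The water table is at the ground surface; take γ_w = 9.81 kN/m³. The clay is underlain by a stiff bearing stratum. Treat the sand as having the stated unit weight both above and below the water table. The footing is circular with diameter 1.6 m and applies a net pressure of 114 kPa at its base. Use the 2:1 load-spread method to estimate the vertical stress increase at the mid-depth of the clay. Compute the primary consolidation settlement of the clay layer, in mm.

Mid-depth of clay below the ground surface: z = 1.1 + 2.8/2 = 2.5 m.
Total vertical stress at mid-clay: σ_v = 18.3×1.1 + 17.4×1.4 = 44.49 kPa.
Pore pressure: u = 9.81×(2.5 − 0) = 24.525 kPa.
Initial effective stress: σ'_0 = σ_v − u = 44.49 − 24.525 = 19.965 kPa.
Stress increase at mid-clay by the 2:1 spreading method:
Δσ ≈ qD²/(D+z)² = 114×1.6²/(1.6+2.5)² = 17.361 kPa
Final effective stress: σ'_f = σ'_0 + Δσ = 19.965 + 17.361 = 37.326 kPa.
Normally consolidated clay, so the full stress increment lies on the virgin compression line:
S_c = C_c·H/(1+e₀)·log₁₀(σ'_f/σ'_0) = 0.39×2.8/(1+1)×log₁₀(37.326/19.965)
    = 0.546 × 0.27174 = 0.1484 m

S_c ≈ 148 mm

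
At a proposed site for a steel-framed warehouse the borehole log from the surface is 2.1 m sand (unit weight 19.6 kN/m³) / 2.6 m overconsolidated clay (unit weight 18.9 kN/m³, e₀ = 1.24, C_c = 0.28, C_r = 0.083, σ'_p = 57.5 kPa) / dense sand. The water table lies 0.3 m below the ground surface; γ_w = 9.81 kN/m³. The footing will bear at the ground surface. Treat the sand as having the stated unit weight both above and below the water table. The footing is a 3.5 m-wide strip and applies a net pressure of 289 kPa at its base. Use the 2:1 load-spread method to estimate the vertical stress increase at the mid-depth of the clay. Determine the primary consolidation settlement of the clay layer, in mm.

Mid-depth of clay below the ground surface: z = 2.1 + 2.6/2 = 3.4 m.
Total vertical stress at mid-clay: σ_v = 19.6×2.1 + 18.9×1.3 = 65.73 kPa.
Pore pressure: u = 9.81×(3.4 − 0.3) = 30.411 kPa.
Initial effective stress: σ'_0 = σ_v − u = 65.73 − 30.411 = 35.319 kPa.
Stress increase at mid-clay by the 2:1 spreading method:
Δσ = qB/(B+z) = 289×3.5/(3.5+3.4) = 146.59 kPa
Final effective stress: σ'_f = 35.319 + 146.59 = 181.91 kPa.
σ'_f = 181.91 > σ'_p = 57.5 kPa, so the stress path crosses the preconsolidation pressure — recompression up to σ'_p, then virgin compression beyond:
S_c = H/(1+e₀)·[C_r·log₁₀(σ'_p/σ'_0) + C_c·log₁₀(σ'_f/σ'_p)]
    = 2.6/2.24 × [0.083×log₁₀(57.5/35.319) + 0.28×log₁₀(181.91/57.5)]
    = 1.1607 × [0.017568 + 0.14005] = 0.1829 m

S_c ≈ 183 mm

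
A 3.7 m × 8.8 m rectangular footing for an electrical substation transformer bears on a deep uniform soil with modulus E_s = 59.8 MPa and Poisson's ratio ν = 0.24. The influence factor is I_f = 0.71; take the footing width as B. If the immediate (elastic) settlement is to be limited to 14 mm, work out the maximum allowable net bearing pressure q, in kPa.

E_s = 59.8 MPa = 59800 kPa.
S_e = q·B·(1−ν²)/E_s · I_f  ⇒  q = S_e·E_s / (B·(1−ν²)·I_f).
q = 0.014 × 59800 / (3.7 × 0.9424 × 0.71) = 338.2 kPa

q ≈ 338 kPa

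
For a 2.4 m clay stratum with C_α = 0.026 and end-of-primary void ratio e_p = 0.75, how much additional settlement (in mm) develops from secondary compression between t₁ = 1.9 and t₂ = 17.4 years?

S_s ≈ 34.3 mm

Secondary compression: S_s = C_α·H/(1+e_p)·log₁₀(t₂/t₁)
S_s = 0.026×2.4/(1+0.75)×log₁₀(17.4/1.9)
    = 0.03566 × 0.9618 = 0.03429 m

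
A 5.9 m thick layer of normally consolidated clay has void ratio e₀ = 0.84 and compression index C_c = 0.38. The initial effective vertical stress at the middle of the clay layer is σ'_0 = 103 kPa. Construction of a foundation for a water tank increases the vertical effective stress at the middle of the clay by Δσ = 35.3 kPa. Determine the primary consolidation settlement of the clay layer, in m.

Final effective stress: σ'_f = σ'_0 + Δσ = 103 + 35.3 = 138.3 kPa.
Normally consolidated clay, so the full stress increment lies on the virgin compression line:
S_c = C_c·H/(1+e₀)·log₁₀(σ'_f/σ'_0) = 0.38×5.9/(1+0.84)×log₁₀(138.3/103)
    = 1.2185 × 0.12798 = 0.1559 m

S_c ≈ 0.156 m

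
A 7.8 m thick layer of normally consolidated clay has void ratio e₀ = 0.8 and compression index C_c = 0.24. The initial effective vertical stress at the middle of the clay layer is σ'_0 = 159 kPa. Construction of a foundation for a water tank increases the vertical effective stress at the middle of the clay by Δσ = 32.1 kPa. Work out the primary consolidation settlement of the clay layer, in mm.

S_c ≈ 83.1 mm

Final effective stress: σ'_f = σ'_0 + Δσ = 159 + 32.1 = 191.1 kPa.
Normally consolidated clay, so the full stress increment lies on the virgin compression line:
S_c = C_c·H/(1+e₀)·log₁₀(σ'_f/σ'_0) = 0.24×7.8/(1+0.8)×log₁₀(191.1/159)
    = 1.04 × 0.079864 = 0.08306 m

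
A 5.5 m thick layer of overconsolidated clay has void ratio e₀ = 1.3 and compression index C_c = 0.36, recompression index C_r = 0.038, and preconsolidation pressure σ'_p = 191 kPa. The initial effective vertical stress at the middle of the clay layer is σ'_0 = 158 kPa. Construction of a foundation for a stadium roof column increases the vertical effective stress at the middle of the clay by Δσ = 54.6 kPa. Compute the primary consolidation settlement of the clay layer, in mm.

Final effective stress: σ'_f = 158 + 54.6 = 212.6 kPa.
σ'_f = 212.6 > σ'_p = 191 kPa, so the stress path crosses the preconsolidation pressure — recompression up to σ'_p, then virgin compression beyond:
S_c = H/(1+e₀)·[C_r·log₁₀(σ'_p/σ'_0) + C_c·log₁₀(σ'_f/σ'_p)]
    = 5.5/2.3 × [0.038×log₁₀(191/158) + 0.36×log₁₀(212.6/191)]
    = 2.3913 × [0.0031303 + 0.016751] = 0.04754 m

S_c ≈ 47.5 mm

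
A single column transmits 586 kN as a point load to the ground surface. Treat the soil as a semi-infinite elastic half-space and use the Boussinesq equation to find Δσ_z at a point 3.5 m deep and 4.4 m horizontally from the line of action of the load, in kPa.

Boussinesq vertical stress below a point load on an elastic half-space:
Δσ_z = 3P/(2πz²) · [1 + (r/z)²]^(−5/2)
r/z = 4.4/3.5 = 1.2571; [1+(r/z)²]^(−5/2) = 0.093493.
Δσ_z = 3×586/(2π×3.5²) × 0.093493 = 22.84 × 0.093493 = 2.135 kPa

Δσ_z ≈ 2.14 kPa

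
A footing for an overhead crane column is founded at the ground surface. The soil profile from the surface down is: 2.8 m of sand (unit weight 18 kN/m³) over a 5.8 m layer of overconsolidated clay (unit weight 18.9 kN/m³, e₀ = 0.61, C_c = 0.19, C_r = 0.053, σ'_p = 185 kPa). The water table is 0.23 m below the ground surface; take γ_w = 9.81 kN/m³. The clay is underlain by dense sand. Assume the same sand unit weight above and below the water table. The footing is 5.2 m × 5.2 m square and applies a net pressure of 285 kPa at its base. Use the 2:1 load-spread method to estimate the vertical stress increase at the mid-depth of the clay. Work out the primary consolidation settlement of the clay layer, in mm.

Mid-depth of clay below the ground surface: z = 2.8 + 5.8/2 = 5.7 m.
Total vertical stress at mid-clay: σ_v = 18×2.8 + 18.9×2.9 = 105.21 kPa.
Pore pressure: u = 9.81×(5.7 − 0.23) = 53.661 kPa.
Initial effective stress: σ'_0 = σ_v − u = 105.21 − 53.661 = 51.549 kPa.
Stress increase at mid-clay by the 2:1 spreading method:
Δσ = qBL/((B+z)(L+z)) = 285×5.2×5.2/((5.2+5.7)(5.2+5.7)) = 64.863 kPa
Final effective stress: σ'_f = 51.549 + 64.863 = 116.41 kPa.
σ'_f = 116.41 ≤ σ'_p = 185 kPa, so the clay remains overconsolidated and only the recompression index applies:
S_c = C_r·H/(1+e₀)·log₁₀(σ'_f/σ'_0) = 0.053×5.8/1.61×log₁₀(116.41/51.549)
    = 0.19093 × 0.35377 = 0.06755 m

S_c ≈ 67.5 mm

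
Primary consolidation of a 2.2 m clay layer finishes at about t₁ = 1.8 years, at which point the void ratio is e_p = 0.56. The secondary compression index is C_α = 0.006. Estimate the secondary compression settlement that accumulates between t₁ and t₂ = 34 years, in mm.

Secondary compression: S_s = C_α·H/(1+e_p)·log₁₀(t₂/t₁)
S_s = 0.006×2.2/(1+0.56)×log₁₀(34/1.8)
    = 0.008462 × 1.276 = 0.0108 m

S_s ≈ 10.8 mm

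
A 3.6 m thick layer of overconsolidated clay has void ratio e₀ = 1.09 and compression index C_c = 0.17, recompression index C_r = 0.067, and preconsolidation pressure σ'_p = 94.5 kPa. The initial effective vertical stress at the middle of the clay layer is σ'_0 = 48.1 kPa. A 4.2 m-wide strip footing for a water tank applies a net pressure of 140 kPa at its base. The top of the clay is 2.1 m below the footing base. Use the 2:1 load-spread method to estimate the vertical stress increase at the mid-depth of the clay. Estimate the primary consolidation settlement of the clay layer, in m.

Mid-depth of clay below the footing base: z = 2.1 + 3.6/2 = 3.9 m.
Stress increase at mid-clay by the 2:1 spreading method:
Δσ = qB/(B+z) = 140×4.2/(4.2+3.9) = 72.593 kPa
Final effective stress: σ'_f = 48.1 + 72.593 = 120.69 kPa.
σ'_f = 120.69 > σ'_p = 94.5 kPa, so the stress path crosses the preconsolidation pressure — recompression up to σ'_p, then virgin compression beyond:
S_c = H/(1+e₀)·[C_r·log₁₀(σ'_p/σ'_0) + C_c·log₁₀(σ'_f/σ'_p)]
    = 3.6/2.09 × [0.067×log₁₀(94.5/48.1) + 0.17×log₁₀(120.69/94.5)]
    = 1.7225 × [0.01965 + 0.018061] = 0.06496 m

S_c ≈ 0.065 m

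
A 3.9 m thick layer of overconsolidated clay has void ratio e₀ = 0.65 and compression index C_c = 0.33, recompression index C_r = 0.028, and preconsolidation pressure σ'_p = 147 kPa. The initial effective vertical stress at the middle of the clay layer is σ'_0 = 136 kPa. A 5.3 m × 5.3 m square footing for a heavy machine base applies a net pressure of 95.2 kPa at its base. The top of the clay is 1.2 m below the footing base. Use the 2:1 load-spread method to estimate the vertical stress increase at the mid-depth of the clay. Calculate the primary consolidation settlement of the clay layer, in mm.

Mid-depth of clay below the footing base: z = 1.2 + 3.9/2 = 3.15 m.
Stress increase at mid-clay by the 2:1 spreading method:
Δσ = qBL/((B+z)(L+z)) = 95.2×5.3×5.3/((5.3+3.15)(5.3+3.15)) = 37.452 kPa
Final effective stress: σ'_f = 136 + 37.452 = 173.45 kPa.
σ'_f = 173.45 > σ'_p = 147 kPa, so the stress path crosses the preconsolidation pressure — recompression up to σ'_p, then virgin compression beyond:
S_c = H/(1+e₀)·[C_r·log₁₀(σ'_p/σ'_0) + C_c·log₁₀(σ'_f/σ'_p)]
    = 3.9/1.65 × [0.028×log₁₀(147/136) + 0.33×log₁₀(173.45/147)]
    = 2.3636 × [0.0009458 + 0.023713] = 0.05828 m

S_c ≈ 58.3 mm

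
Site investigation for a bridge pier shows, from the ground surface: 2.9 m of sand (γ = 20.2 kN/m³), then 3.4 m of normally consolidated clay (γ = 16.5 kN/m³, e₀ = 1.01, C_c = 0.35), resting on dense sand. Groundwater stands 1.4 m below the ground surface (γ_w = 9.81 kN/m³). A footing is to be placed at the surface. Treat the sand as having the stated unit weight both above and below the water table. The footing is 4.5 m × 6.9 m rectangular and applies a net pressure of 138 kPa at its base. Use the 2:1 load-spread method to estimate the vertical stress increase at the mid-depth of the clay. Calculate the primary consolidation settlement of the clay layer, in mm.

Mid-depth of clay below the ground surface: z = 2.9 + 3.4/2 = 4.6 m.
Total vertical stress at mid-clay: σ_v = 20.2×2.9 + 16.5×1.7 = 86.63 kPa.
Pore pressure: u = 9.81×(4.6 − 1.4) = 31.392 kPa.
Initial effective stress: σ'_0 = σ_v − u = 86.63 − 31.392 = 55.238 kPa.
Stress increase at mid-clay by the 2:1 spreading method:
Δσ = qBL/((B+z)(L+z)) = 138×4.5×6.9/((4.5+4.6)(6.9+4.6)) = 40.945 kPa
Final effective stress: σ'_f = σ'_0 + Δσ = 55.238 + 40.945 = 96.183 kPa.
Normally consolidated clay, so the full stress increment lies on the virgin compression line:
S_c = C_c·H/(1+e₀)·log₁₀(σ'_f/σ'_0) = 0.35×3.4/(1+1.01)×log₁₀(96.183/55.238)
    = 0.59204 × 0.24086 = 0.1426 m

S_c ≈ 143 mm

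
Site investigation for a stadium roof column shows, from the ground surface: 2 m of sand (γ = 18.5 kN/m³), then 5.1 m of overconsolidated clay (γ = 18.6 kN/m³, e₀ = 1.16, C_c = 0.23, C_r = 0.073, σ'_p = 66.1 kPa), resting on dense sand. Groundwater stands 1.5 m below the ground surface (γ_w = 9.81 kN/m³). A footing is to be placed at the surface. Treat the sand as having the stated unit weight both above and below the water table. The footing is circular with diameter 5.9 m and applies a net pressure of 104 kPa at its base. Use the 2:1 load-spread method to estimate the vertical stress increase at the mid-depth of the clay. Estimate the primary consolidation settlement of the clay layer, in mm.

Mid-depth of clay below the ground surface: z = 2 + 5.1/2 = 4.55 m.
Total vertical stress at mid-clay: σ_v = 18.5×2 + 18.6×2.55 = 84.43 kPa.
Pore pressure: u = 9.81×(4.55 − 1.5) = 29.921 kPa.
Initial effective stress: σ'_0 = σ_v − u = 84.43 − 29.921 = 54.509 kPa.
Stress increase at mid-clay by the 2:1 spreading method:
Δσ ≈ qD²/(D+z)² = 104×5.9²/(5.9+4.55)² = 33.152 kPa
Final effective stress: σ'_f = 54.509 + 33.152 = 87.661 kPa.
σ'_f = 87.661 > σ'_p = 66.1 kPa, so the stress path crosses the preconsolidation pressure — recompression up to σ'_p, then virgin compression beyond:
S_c = H/(1+e₀)·[C_r·log₁₀(σ'_p/σ'_0) + C_c·log₁₀(σ'_f/σ'_p)]
    = 5.1/2.16 × [0.073×log₁₀(66.1/54.509) + 0.23×log₁₀(87.661/66.1)]
    = 2.3611 × [0.0061125 + 0.028199] = 0.08101 m

S_c ≈ 81 mm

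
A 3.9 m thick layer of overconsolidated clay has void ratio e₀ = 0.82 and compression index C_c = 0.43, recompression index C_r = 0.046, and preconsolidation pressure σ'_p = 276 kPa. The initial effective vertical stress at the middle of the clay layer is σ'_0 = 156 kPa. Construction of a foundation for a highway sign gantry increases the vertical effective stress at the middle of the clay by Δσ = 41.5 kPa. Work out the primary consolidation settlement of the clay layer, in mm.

S_c ≈ 10.1 mm

Final effective stress: σ'_f = 156 + 41.5 = 197.5 kPa.
σ'_f = 197.5 ≤ σ'_p = 276 kPa, so the clay remains overconsolidated and only the recompression index applies:
S_c = C_r·H/(1+e₀)·log₁₀(σ'_f/σ'_0) = 0.046×3.9/1.82×log₁₀(197.5/156)
    = 0.098573 × 0.10244 = 0.0101 m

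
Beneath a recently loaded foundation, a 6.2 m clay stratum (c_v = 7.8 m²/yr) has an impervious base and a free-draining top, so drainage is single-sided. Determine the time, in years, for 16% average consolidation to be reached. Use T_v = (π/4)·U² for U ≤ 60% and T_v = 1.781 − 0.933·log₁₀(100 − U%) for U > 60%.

t ≈ 0.0991 years

Drainage path length: H_d = H = 6.2 m (single drainage).
U ≤ 60%: T_v = (π/4)·U² = (π/4)×0.16² = 0.020106.
t = T_v·H_d²/c_v = 0.020106×6.2²/7.8 = 0.09909 years.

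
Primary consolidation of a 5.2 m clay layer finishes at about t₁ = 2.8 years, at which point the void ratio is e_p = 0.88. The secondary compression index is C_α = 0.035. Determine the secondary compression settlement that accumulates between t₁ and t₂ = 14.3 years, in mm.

S_s ≈ 68.6 mm

Secondary compression: S_s = C_α·H/(1+e_p)·log₁₀(t₂/t₁)
S_s = 0.035×5.2/(1+0.88)×log₁₀(14.3/2.8)
    = 0.09681 × 0.7082 = 0.06856 m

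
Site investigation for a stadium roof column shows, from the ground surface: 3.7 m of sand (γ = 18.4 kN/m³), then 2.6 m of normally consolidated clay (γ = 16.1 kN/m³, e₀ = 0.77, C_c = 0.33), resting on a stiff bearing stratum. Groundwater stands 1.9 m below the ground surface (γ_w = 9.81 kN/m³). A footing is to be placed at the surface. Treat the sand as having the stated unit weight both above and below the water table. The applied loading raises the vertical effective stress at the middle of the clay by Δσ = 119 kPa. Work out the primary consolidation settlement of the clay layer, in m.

Mid-depth of clay below the ground surface: z = 3.7 + 2.6/2 = 5 m.
Total vertical stress at mid-clay: σ_v = 18.4×3.7 + 16.1×1.3 = 89.01 kPa.
Pore pressure: u = 9.81×(5 − 1.9) = 30.411 kPa.
Initial effective stress: σ'_0 = σ_v − u = 89.01 − 30.411 = 58.599 kPa.
Final effective stress: σ'_f = σ'_0 + Δσ = 58.599 + 119 = 177.6 kPa.
Normally consolidated clay, so the full stress increment lies on the virgin compression line:
S_c = C_c·H/(1+e₀)·log₁₀(σ'_f/σ'_0) = 0.33×2.6/(1+0.77)×log₁₀(177.6/58.599)
    = 0.48475 × 0.48155 = 0.2334 m

S_c ≈ 0.233 m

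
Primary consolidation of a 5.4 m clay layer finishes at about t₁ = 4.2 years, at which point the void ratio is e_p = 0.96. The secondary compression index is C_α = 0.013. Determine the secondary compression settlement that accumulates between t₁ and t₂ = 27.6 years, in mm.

Secondary compression: S_s = C_α·H/(1+e_p)·log₁₀(t₂/t₁)
S_s = 0.013×5.4/(1+0.96)×log₁₀(27.6/4.2)
    = 0.03582 × 0.8177 = 0.02929 m

S_s ≈ 29.3 mm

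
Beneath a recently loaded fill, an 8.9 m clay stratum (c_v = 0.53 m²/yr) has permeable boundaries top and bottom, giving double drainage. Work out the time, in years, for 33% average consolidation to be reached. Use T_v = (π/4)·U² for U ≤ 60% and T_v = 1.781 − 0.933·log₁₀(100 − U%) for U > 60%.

t ≈ 3.2 years

Drainage path length: H_d = H/2 = 4.45 m (double drainage).
U ≤ 60%: T_v = (π/4)·U² = (π/4)×0.33² = 0.08553.
t = T_v·H_d²/c_v = 0.08553×4.45²/0.53 = 3.196 years.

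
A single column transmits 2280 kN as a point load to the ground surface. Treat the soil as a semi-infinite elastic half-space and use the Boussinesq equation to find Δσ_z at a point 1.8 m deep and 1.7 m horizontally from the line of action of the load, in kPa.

Boussinesq vertical stress below a point load on an elastic half-space:
Δσ_z = 3P/(2πz²) · [1 + (r/z)²]^(−5/2)
r/z = 1.7/1.8 = 0.94444; [1+(r/z)²]^(−5/2) = 0.2031.
Δσ_z = 3×2280/(2π×1.8²) × 0.2031 = 335.99 × 0.2031 = 68.24 kPa

Δσ_z ≈ 68.2 kPa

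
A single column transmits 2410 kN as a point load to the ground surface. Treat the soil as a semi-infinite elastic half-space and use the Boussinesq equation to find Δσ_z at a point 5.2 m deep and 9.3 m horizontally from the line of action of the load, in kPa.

Δσ_z ≈ 1.18 kPa

Boussinesq vertical stress below a point load on an elastic half-space:
Δσ_z = 3P/(2πz²) · [1 + (r/z)²]^(−5/2)
r/z = 9.3/5.2 = 1.7885; [1+(r/z)²]^(−5/2) = 0.027685.
Δσ_z = 3×2410/(2π×5.2²) × 0.027685 = 42.555 × 0.027685 = 1.178 kPa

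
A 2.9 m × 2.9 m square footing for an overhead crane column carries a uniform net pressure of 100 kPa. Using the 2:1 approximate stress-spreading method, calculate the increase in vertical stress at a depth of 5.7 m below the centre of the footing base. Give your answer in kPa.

Δσ_z ≈ 11.4 kPa

By the 2:1 method the load spreads at 1 horizontal : 2 vertical, so at depth z the loaded area has grown by z in each plan dimension:
Δσ = qBL/((B+z)(L+z)) = 100×2.9×2.9/((2.9+5.7)(2.9+5.7)) = 11.371 kPa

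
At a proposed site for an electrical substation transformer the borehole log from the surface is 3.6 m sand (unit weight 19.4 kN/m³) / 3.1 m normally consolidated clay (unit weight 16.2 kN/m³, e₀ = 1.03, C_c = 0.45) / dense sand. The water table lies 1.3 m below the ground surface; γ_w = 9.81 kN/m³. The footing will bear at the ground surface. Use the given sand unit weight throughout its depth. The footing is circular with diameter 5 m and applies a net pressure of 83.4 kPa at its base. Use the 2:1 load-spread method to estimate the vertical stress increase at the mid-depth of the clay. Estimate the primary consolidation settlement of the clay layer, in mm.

Mid-depth of clay below the ground surface: z = 3.6 + 3.1/2 = 5.15 m.
Total vertical stress at mid-clay: σ_v = 19.4×3.6 + 16.2×1.55 = 94.95 kPa.
Pore pressure: u = 9.81×(5.15 − 1.3) = 37.769 kPa.
Initial effective stress: σ'_0 = σ_v − u = 94.95 − 37.769 = 57.181 kPa.
Stress increase at mid-clay by the 2:1 spreading method:
Δσ ≈ qD²/(D+z)² = 83.4×5²/(5+5.15)² = 20.238 kPa
Final effective stress: σ'_f = σ'_0 + Δσ = 57.181 + 20.238 = 77.419 kPa.
Normally consolidated clay, so the full stress increment lies on the virgin compression line:
S_c = C_c·H/(1+e₀)·log₁₀(σ'_f/σ'_0) = 0.45×3.1/(1+1.03)×log₁₀(77.419/57.181)
    = 0.68719 × 0.1316 = 0.09043 m

S_c ≈ 90.4 mm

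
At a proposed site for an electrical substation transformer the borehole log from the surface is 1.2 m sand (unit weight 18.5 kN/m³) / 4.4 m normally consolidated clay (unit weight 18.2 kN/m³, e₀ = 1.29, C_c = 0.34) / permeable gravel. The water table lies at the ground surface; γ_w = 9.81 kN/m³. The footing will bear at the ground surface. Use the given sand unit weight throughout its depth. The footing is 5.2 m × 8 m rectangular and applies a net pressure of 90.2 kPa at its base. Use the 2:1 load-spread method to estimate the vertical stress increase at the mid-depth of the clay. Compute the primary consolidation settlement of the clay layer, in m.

Mid-depth of clay below the ground surface: z = 1.2 + 4.4/2 = 3.4 m.
Total vertical stress at mid-clay: σ_v = 18.5×1.2 + 18.2×2.2 = 62.24 kPa.
Pore pressure: u = 9.81×(3.4 − 0) = 33.354 kPa.
Initial effective stress: σ'_0 = σ_v − u = 62.24 − 33.354 = 28.886 kPa.
Stress increase at mid-clay by the 2:1 spreading method:
Δσ = qBL/((B+z)(L+z)) = 90.2×5.2×8/((5.2+3.4)(8+3.4)) = 38.273 kPa
Final effective stress: σ'_f = σ'_0 + Δσ = 28.886 + 38.273 = 67.159 kPa.
Normally consolidated clay, so the full stress increment lies on the virgin compression line:
S_c = C_c·H/(1+e₀)·log₁₀(σ'_f/σ'_0) = 0.34×4.4/(1+1.29)×log₁₀(67.159/28.886)
    = 0.65328 × 0.36642 = 0.2394 m

S_c ≈ 0.239 m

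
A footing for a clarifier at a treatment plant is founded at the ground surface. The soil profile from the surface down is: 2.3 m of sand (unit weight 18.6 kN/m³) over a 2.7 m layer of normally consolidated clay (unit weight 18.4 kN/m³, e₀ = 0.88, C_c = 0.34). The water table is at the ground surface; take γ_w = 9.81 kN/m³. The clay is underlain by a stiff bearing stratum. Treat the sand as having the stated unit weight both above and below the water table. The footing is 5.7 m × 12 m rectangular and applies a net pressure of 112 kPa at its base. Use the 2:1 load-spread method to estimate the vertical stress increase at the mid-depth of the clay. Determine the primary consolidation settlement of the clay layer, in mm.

S_c ≈ 206 mm

Mid-depth of clay below the ground surface: z = 2.3 + 2.7/2 = 3.65 m.
Total vertical stress at mid-clay: σ_v = 18.6×2.3 + 18.4×1.35 = 67.62 kPa.
Pore pressure: u = 9.81×(3.65 − 0) = 35.806 kPa.
Initial effective stress: σ'_0 = σ_v − u = 67.62 − 35.806 = 31.814 kPa.
Stress increase at mid-clay by the 2:1 spreading method:
Δσ = qBL/((B+z)(L+z)) = 112×5.7×12/((5.7+3.65)(12+3.65)) = 52.354 kPa
Final effective stress: σ'_f = σ'_0 + Δσ = 31.814 + 52.354 = 84.168 kPa.
Normally consolidated clay, so the full stress increment lies on the virgin compression line:
S_c = C_c·H/(1+e₀)·log₁₀(σ'_f/σ'_0) = 0.34×2.7/(1+0.88)×log₁₀(84.168/31.814)
    = 0.4883 × 0.42253 = 0.2063 m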